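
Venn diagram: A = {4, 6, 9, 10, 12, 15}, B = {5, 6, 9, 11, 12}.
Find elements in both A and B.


A = {4, 6, 9, 10, 12, 15}
B = {5, 6, 9, 11, 12}
Region: in both A and B
Elements: {6, 9, 12}

Elements in both A and B: {6, 9, 12}


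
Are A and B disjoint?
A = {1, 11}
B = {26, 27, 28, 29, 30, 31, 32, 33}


Disjoint means A ∩ B = ∅.
A ∩ B = ∅
A ∩ B = ∅, so A and B are disjoint.

Yes, A and B are disjoint


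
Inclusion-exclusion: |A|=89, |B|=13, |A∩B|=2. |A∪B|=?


|A ∪ B| = |A| + |B| - |A ∩ B|
= 89 + 13 - 2
= 100

|A ∪ B| = 100


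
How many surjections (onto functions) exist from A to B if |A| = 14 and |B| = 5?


n = |A| = 14, k = |B| = 5. Surjections via inclusion-exclusion:
S(n,k) = Σ(-1)^i × C(k,i) × (k-i)^n, i=0 to k
i=0: (-1)^0×C(5,0)×5^14 = 6103515625
i=1: (-1)^1×C(5,1)×4^14 = -1342177280
i=2: (-1)^2×C(5,2)×3^14 = 47829690
i=3: (-1)^3×C(5,3)×2^14 = -163840
i=4: (-1)^4×C(5,4)×1^14 = 5
i=5: (-1)^5×C(5,5)×0^14 = 0
Total = 4809004200

Number of surjections = 4809004200


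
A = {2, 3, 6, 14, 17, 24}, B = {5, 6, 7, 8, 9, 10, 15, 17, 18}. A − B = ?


A \ B = elements in A but not in B
A = {2, 3, 6, 14, 17, 24}
B = {5, 6, 7, 8, 9, 10, 15, 17, 18}
Remove from A any elements in B
A \ B = {2, 3, 14, 24}

A \ B = {2, 3, 14, 24}


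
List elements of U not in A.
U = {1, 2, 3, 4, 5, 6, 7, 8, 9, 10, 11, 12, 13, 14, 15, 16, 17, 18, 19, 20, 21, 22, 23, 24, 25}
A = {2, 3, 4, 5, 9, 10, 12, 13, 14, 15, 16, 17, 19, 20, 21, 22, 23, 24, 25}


Aᶜ = U \ A = elements in U but not in A
U = {1, 2, 3, 4, 5, 6, 7, 8, 9, 10, 11, 12, 13, 14, 15, 16, 17, 18, 19, 20, 21, 22, 23, 24, 25}
A = {2, 3, 4, 5, 9, 10, 12, 13, 14, 15, 16, 17, 19, 20, 21, 22, 23, 24, 25}
Aᶜ = {1, 6, 7, 8, 11, 18}

Aᶜ = {1, 6, 7, 8, 11, 18}


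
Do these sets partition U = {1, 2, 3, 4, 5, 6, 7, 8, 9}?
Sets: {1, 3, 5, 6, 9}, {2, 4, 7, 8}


A partition requires: (1) non-empty parts, (2) pairwise disjoint, (3) union = U
Parts: {1, 3, 5, 6, 9}, {2, 4, 7, 8}
Union of parts: {1, 2, 3, 4, 5, 6, 7, 8, 9}
U = {1, 2, 3, 4, 5, 6, 7, 8, 9}
All non-empty? True
Pairwise disjoint? True
Covers U? True

Yes, valid partition


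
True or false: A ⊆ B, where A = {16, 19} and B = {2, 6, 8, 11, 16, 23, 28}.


A ⊆ B means every element of A is in B.
Elements in A not in B: {19}
So A ⊄ B.

No, A ⊄ B


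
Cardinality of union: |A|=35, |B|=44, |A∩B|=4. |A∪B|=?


|A ∪ B| = |A| + |B| - |A ∩ B|
= 35 + 44 - 4
= 75

|A ∪ B| = 75


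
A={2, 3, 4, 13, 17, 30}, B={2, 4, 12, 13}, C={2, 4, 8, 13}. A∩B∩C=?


A ∩ B = {2, 4, 13}
(A ∩ B) ∩ C = {2, 4, 13}

A ∩ B ∩ C = {2, 4, 13}


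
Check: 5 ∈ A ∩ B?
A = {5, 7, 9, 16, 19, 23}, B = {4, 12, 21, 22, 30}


A = {5, 7, 9, 16, 19, 23}, B = {4, 12, 21, 22, 30}
A ∩ B = elements in both A and B
A ∩ B = ∅
Checking if 5 ∈ A ∩ B
5 is not in A ∩ B → False

5 ∉ A ∩ B


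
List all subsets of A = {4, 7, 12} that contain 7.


A subset of A contains 7 iff the remaining 2 elements form any subset of A \ {7}.
Count: 2^(n-1) = 2^2 = 4
Subsets containing 7: {7}, {4, 7}, {7, 12}, {4, 7, 12}

Subsets containing 7 (4 total): {7}, {4, 7}, {7, 12}, {4, 7, 12}


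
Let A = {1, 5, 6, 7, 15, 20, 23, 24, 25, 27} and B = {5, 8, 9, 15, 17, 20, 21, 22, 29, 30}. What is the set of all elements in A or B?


A ∪ B = all elements in A or B (or both)
A = {1, 5, 6, 7, 15, 20, 23, 24, 25, 27}
B = {5, 8, 9, 15, 17, 20, 21, 22, 29, 30}
A ∪ B = {1, 5, 6, 7, 8, 9, 15, 17, 20, 21, 22, 23, 24, 25, 27, 29, 30}

A ∪ B = {1, 5, 6, 7, 8, 9, 15, 17, 20, 21, 22, 23, 24, 25, 27, 29, 30}


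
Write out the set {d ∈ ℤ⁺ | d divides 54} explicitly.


Checking each candidate:
Condition: positive divisors of 54
Result = {1, 2, 3, 6, 9, 18, 27, 54}

{1, 2, 3, 6, 9, 18, 27, 54}


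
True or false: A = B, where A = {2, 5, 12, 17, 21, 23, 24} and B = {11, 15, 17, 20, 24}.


Two sets are equal iff they have exactly the same elements.
A = {2, 5, 12, 17, 21, 23, 24}
B = {11, 15, 17, 20, 24}
Differences: {2, 5, 11, 12, 15, 20, 21, 23}
A ≠ B

No, A ≠ B


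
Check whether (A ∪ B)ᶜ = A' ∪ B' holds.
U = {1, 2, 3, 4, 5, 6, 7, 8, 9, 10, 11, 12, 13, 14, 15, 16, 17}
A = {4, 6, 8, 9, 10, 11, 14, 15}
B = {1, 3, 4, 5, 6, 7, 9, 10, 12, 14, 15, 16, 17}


LHS: A ∪ B = {1, 3, 4, 5, 6, 7, 8, 9, 10, 11, 12, 14, 15, 16, 17}
(A ∪ B)' = U \ (A ∪ B) = {2, 13}
A' = {1, 2, 3, 5, 7, 12, 13, 16, 17}, B' = {2, 8, 11, 13}
Claimed RHS: A' ∪ B' = {1, 2, 3, 5, 7, 8, 11, 12, 13, 16, 17}
Identity is INVALID: LHS = {2, 13} but the RHS claimed here equals {1, 2, 3, 5, 7, 8, 11, 12, 13, 16, 17}. The correct form is (A ∪ B)' = A' ∩ B'.

Identity is invalid: (A ∪ B)' = {2, 13} but A' ∪ B' = {1, 2, 3, 5, 7, 8, 11, 12, 13, 16, 17}. The correct De Morgan law is (A ∪ B)' = A' ∩ B'.


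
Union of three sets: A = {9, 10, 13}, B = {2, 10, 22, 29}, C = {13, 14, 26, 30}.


A ∪ B = {2, 9, 10, 13, 22, 29}
(A ∪ B) ∪ C = {2, 9, 10, 13, 14, 22, 26, 29, 30}

A ∪ B ∪ C = {2, 9, 10, 13, 14, 22, 26, 29, 30}


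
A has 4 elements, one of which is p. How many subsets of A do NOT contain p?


Subsets of A avoiding p are subsets of A \ {p}, which has 3 elements.
Count = 2^(n-1) = 2^3
= 8

Number of subsets avoiding p = 8


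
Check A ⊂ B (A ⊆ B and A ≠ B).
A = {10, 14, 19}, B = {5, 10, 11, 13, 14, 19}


A ⊂ B requires: A ⊆ B AND A ≠ B.
A ⊆ B? Yes
A = B? No
A ⊂ B: Yes (A is a proper subset of B)

Yes, A ⊂ B


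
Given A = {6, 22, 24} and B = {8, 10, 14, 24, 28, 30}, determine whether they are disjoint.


Disjoint means A ∩ B = ∅.
A ∩ B = {24}
A ∩ B ≠ ∅, so A and B are NOT disjoint.

No, A and B are not disjoint (A ∩ B = {24})


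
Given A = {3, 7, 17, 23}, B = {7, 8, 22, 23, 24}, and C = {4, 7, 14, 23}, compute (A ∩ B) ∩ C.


A ∩ B = {7, 23}
(A ∩ B) ∩ C = {7, 23}

A ∩ B ∩ C = {7, 23}


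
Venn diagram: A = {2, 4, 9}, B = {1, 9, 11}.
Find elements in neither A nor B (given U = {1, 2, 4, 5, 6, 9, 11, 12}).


A = {2, 4, 9}
B = {1, 9, 11}
Region: in neither A nor B (given U = {1, 2, 4, 5, 6, 9, 11, 12})
Elements: {5, 6, 12}

Elements in neither A nor B (given U = {1, 2, 4, 5, 6, 9, 11, 12}): {5, 6, 12}


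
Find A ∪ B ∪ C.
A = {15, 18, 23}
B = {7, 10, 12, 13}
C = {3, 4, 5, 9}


A ∪ B = {7, 10, 12, 13, 15, 18, 23}
(A ∪ B) ∪ C = {3, 4, 5, 7, 9, 10, 12, 13, 15, 18, 23}

A ∪ B ∪ C = {3, 4, 5, 7, 9, 10, 12, 13, 15, 18, 23}


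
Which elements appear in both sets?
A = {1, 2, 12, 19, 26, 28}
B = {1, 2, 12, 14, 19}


A ∩ B = elements in both A and B
A = {1, 2, 12, 19, 26, 28}
B = {1, 2, 12, 14, 19}
A ∩ B = {1, 2, 12, 19}

A ∩ B = {1, 2, 12, 19}


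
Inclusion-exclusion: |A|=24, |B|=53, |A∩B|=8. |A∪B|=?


|A ∪ B| = |A| + |B| - |A ∩ B|
= 24 + 53 - 8
= 69

|A ∪ B| = 69


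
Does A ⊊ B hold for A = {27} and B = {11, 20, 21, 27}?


A ⊂ B requires: A ⊆ B AND A ≠ B.
A ⊆ B? Yes
A = B? No
A ⊂ B: Yes (A is a proper subset of B)

Yes, A ⊂ B


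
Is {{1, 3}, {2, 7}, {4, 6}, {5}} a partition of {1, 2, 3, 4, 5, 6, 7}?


A partition requires: (1) non-empty parts, (2) pairwise disjoint, (3) union = U
Parts: {1, 3}, {2, 7}, {4, 6}, {5}
Union of parts: {1, 2, 3, 4, 5, 6, 7}
U = {1, 2, 3, 4, 5, 6, 7}
All non-empty? True
Pairwise disjoint? True
Covers U? True

Yes, valid partition


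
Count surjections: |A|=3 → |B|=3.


n = |A| = 3, k = |B| = 3. Surjections via inclusion-exclusion:
S(n,k) = Σ(-1)^i × C(k,i) × (k-i)^n, i=0 to k
i=0: (-1)^0×C(3,0)×3^3 = 27
i=1: (-1)^1×C(3,1)×2^3 = -24
i=2: (-1)^2×C(3,2)×1^3 = 3
i=3: (-1)^3×C(3,3)×0^3 = 0
Total = 6

Number of surjections = 6


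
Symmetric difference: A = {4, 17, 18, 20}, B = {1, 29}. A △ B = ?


A △ B = (A \ B) ∪ (B \ A) = elements in exactly one of A or B
A \ B = {4, 17, 18, 20}
B \ A = {1, 29}
A △ B = {1, 4, 17, 18, 20, 29}

A △ B = {1, 4, 17, 18, 20, 29}


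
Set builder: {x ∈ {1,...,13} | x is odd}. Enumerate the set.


Checking each candidate:
Condition: odd numbers in {1,...,13}
Result = {1, 3, 5, 7, 9, 11, 13}

{1, 3, 5, 7, 9, 11, 13}


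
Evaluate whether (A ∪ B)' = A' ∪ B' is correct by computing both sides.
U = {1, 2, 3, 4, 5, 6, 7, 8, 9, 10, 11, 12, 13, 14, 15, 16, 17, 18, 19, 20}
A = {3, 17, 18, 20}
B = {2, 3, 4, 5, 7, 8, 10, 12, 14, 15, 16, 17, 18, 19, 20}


LHS: A ∪ B = {2, 3, 4, 5, 7, 8, 10, 12, 14, 15, 16, 17, 18, 19, 20}
(A ∪ B)' = U \ (A ∪ B) = {1, 6, 9, 11, 13}
A' = {1, 2, 4, 5, 6, 7, 8, 9, 10, 11, 12, 13, 14, 15, 16, 19}, B' = {1, 6, 9, 11, 13}
Claimed RHS: A' ∪ B' = {1, 2, 4, 5, 6, 7, 8, 9, 10, 11, 12, 13, 14, 15, 16, 19}
Identity is INVALID: LHS = {1, 6, 9, 11, 13} but the RHS claimed here equals {1, 2, 4, 5, 6, 7, 8, 9, 10, 11, 12, 13, 14, 15, 16, 19}. The correct form is (A ∪ B)' = A' ∩ B'.

Identity is invalid: (A ∪ B)' = {1, 6, 9, 11, 13} but A' ∪ B' = {1, 2, 4, 5, 6, 7, 8, 9, 10, 11, 12, 13, 14, 15, 16, 19}. The correct De Morgan law is (A ∪ B)' = A' ∩ B'.


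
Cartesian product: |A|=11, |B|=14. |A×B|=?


|A × B| = |A| × |B|
= 11 × 14
= 154

|A × B| = 154


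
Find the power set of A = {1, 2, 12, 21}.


|A| = 4, so |P(A)| = 2^4 = 16
Enumerate subsets by cardinality (0 to 4):
∅, {1}, {2}, {12}, {21}, {1, 2}, {1, 12}, {1, 21}, {2, 12}, {2, 21}, {12, 21}, {1, 2, 12}, {1, 2, 21}, {1, 12, 21}, {2, 12, 21}, {1, 2, 12, 21}

P(A) has 16 subsets: ∅, {1}, {2}, {12}, {21}, {1, 2}, {1, 12}, {1, 21}, {2, 12}, {2, 21}, {12, 21}, {1, 2, 12}, {1, 2, 21}, {1, 12, 21}, {2, 12, 21}, {1, 2, 12, 21}


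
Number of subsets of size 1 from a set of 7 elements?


C(n,k) = n! / (k!(n-k)!)
C(7,1) = 7! / (1!6!)
= 7

C(7,1) = 7


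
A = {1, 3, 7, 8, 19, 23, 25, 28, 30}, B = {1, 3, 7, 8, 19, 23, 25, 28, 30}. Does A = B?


Two sets are equal iff they have exactly the same elements.
A = {1, 3, 7, 8, 19, 23, 25, 28, 30}
B = {1, 3, 7, 8, 19, 23, 25, 28, 30}
Same elements → A = B

Yes, A = B


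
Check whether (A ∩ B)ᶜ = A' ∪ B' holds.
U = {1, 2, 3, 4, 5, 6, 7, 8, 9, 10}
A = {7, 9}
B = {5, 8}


LHS: A ∩ B = ∅
(A ∩ B)' = U \ (A ∩ B) = {1, 2, 3, 4, 5, 6, 7, 8, 9, 10}
A' = {1, 2, 3, 4, 5, 6, 8, 10}, B' = {1, 2, 3, 4, 6, 7, 9, 10}
Claimed RHS: A' ∪ B' = {1, 2, 3, 4, 5, 6, 7, 8, 9, 10}
Identity is VALID: LHS = RHS = {1, 2, 3, 4, 5, 6, 7, 8, 9, 10} ✓

Identity is valid. (A ∩ B)' = A' ∪ B' = {1, 2, 3, 4, 5, 6, 7, 8, 9, 10}


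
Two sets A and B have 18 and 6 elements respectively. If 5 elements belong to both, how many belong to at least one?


|A ∪ B| = |A| + |B| - |A ∩ B|
= 18 + 6 - 5
= 19

|A ∪ B| = 19


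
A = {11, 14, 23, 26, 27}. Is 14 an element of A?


A = {11, 14, 23, 26, 27}
Checking if 14 is in A
14 is in A → True

14 ∈ A


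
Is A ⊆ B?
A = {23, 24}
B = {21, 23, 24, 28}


A ⊆ B means every element of A is in B.
All elements of A are in B.
So A ⊆ B.

Yes, A ⊆ B


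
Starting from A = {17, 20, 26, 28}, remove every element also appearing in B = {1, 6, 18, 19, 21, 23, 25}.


A \ B = elements in A but not in B
A = {17, 20, 26, 28}
B = {1, 6, 18, 19, 21, 23, 25}
Remove from A any elements in B
A \ B = {17, 20, 26, 28}

A \ B = {17, 20, 26, 28}


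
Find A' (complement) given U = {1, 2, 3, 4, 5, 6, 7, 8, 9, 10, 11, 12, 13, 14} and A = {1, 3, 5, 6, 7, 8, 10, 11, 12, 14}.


Aᶜ = U \ A = elements in U but not in A
U = {1, 2, 3, 4, 5, 6, 7, 8, 9, 10, 11, 12, 13, 14}
A = {1, 3, 5, 6, 7, 8, 10, 11, 12, 14}
Aᶜ = {2, 4, 9, 13}

Aᶜ = {2, 4, 9, 13}


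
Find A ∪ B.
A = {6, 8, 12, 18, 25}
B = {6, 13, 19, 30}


A ∪ B = all elements in A or B (or both)
A = {6, 8, 12, 18, 25}
B = {6, 13, 19, 30}
A ∪ B = {6, 8, 12, 13, 18, 19, 25, 30}

A ∪ B = {6, 8, 12, 13, 18, 19, 25, 30}


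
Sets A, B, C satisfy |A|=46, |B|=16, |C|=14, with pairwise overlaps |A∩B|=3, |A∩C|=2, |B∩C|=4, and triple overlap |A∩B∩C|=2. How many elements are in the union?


|A∪B∪C| = |A|+|B|+|C| - |A∩B|-|A∩C|-|B∩C| + |A∩B∩C|
= 46+16+14 - 3-2-4 + 2
= 76 - 9 + 2
= 69

|A ∪ B ∪ C| = 69


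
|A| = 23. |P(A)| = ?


Number of subsets = 2^n
= 2^23
= 8388608

|P(A)| = 8388608


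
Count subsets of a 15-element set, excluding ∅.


Total subsets = 2^n = 2^15 = 32768
Non-empty subsets exclude the empty set: 2^n - 1
= 32768 - 1
= 32767

Number of non-empty subsets = 32767


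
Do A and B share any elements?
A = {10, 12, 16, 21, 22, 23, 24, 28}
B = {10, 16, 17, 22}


Disjoint means A ∩ B = ∅.
A ∩ B = {10, 16, 22}
A ∩ B ≠ ∅, so A and B are NOT disjoint.

Yes — A and B share the element(s) of A ∩ B = {10, 16, 22}, so they are not disjoint


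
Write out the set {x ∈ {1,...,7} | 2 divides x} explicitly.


Checking each candidate:
Condition: multiples of 2 in {1,...,7}
Result = {2, 4, 6}

{2, 4, 6}


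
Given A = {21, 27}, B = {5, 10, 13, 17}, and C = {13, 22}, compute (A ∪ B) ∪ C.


A ∪ B = {5, 10, 13, 17, 21, 27}
(A ∪ B) ∪ C = {5, 10, 13, 17, 21, 22, 27}

A ∪ B ∪ C = {5, 10, 13, 17, 21, 22, 27}


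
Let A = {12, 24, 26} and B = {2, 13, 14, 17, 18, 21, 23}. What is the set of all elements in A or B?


A ∪ B = all elements in A or B (or both)
A = {12, 24, 26}
B = {2, 13, 14, 17, 18, 21, 23}
A ∪ B = {2, 12, 13, 14, 17, 18, 21, 23, 24, 26}

A ∪ B = {2, 12, 13, 14, 17, 18, 21, 23, 24, 26}


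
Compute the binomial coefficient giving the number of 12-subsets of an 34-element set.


C(n,k) = n! / (k!(n-k)!)
C(34,12) = 34! / (12!22!)
= 548354040

C(34,12) = 548354040


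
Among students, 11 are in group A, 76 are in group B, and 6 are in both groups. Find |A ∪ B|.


|A ∪ B| = |A| + |B| - |A ∩ B|
= 11 + 76 - 6
= 81

|A ∪ B| = 81


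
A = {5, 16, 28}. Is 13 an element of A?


A = {5, 16, 28}
Checking if 13 is in A
13 is not in A → False

13 ∉ A


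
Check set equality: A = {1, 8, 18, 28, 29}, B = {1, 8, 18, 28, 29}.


Two sets are equal iff they have exactly the same elements.
A = {1, 8, 18, 28, 29}
B = {1, 8, 18, 28, 29}
Same elements → A = B

Yes, A = B


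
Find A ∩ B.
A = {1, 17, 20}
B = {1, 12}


A ∩ B = elements in both A and B
A = {1, 17, 20}
B = {1, 12}
A ∩ B = {1}

A ∩ B = {1}


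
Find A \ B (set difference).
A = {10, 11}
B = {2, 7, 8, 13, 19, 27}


A \ B = elements in A but not in B
A = {10, 11}
B = {2, 7, 8, 13, 19, 27}
Remove from A any elements in B
A \ B = {10, 11}

A \ B = {10, 11}


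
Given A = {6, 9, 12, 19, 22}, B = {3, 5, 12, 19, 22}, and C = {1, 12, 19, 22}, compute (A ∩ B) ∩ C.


A ∩ B = {12, 19, 22}
(A ∩ B) ∩ C = {12, 19, 22}

A ∩ B ∩ C = {12, 19, 22}


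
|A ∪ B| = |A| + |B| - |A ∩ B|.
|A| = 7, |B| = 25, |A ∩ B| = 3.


|A ∪ B| = |A| + |B| - |A ∩ B|
= 7 + 25 - 3
= 29

|A ∪ B| = 29


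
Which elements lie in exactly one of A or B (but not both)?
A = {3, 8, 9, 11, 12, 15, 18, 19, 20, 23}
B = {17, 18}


A △ B = (A \ B) ∪ (B \ A) = elements in exactly one of A or B
A \ B = {3, 8, 9, 11, 12, 15, 19, 20, 23}
B \ A = {17}
A △ B = {3, 8, 9, 11, 12, 15, 17, 19, 20, 23}

A △ B = {3, 8, 9, 11, 12, 15, 17, 19, 20, 23}


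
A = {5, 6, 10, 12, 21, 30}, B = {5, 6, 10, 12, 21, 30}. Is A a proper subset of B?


A ⊂ B requires: A ⊆ B AND A ≠ B.
A ⊆ B? Yes
A = B? Yes
A = B, so A is not a PROPER subset.

No, A is not a proper subset of B


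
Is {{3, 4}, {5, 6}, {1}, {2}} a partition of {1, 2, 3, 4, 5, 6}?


A partition requires: (1) non-empty parts, (2) pairwise disjoint, (3) union = U
Parts: {3, 4}, {5, 6}, {1}, {2}
Union of parts: {1, 2, 3, 4, 5, 6}
U = {1, 2, 3, 4, 5, 6}
All non-empty? True
Pairwise disjoint? True
Covers U? True

Yes, valid partition


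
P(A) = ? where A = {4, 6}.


|A| = 2, so |P(A)| = 2^2 = 4
Enumerate subsets by cardinality (0 to 2):
∅, {4}, {6}, {4, 6}

P(A) has 4 subsets: ∅, {4}, {6}, {4, 6}


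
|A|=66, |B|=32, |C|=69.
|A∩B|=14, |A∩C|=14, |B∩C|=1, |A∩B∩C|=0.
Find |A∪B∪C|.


|A∪B∪C| = |A|+|B|+|C| - |A∩B|-|A∩C|-|B∩C| + |A∩B∩C|
= 66+32+69 - 14-14-1 + 0
= 167 - 29 + 0
= 138

|A ∪ B ∪ C| = 138


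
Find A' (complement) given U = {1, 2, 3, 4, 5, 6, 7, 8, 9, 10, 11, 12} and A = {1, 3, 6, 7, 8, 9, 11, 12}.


Aᶜ = U \ A = elements in U but not in A
U = {1, 2, 3, 4, 5, 6, 7, 8, 9, 10, 11, 12}
A = {1, 3, 6, 7, 8, 9, 11, 12}
Aᶜ = {2, 4, 5, 10}

Aᶜ = {2, 4, 5, 10}


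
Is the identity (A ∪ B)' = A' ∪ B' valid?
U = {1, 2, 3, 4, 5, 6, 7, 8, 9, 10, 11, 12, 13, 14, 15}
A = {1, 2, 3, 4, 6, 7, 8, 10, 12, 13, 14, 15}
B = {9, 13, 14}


LHS: A ∪ B = {1, 2, 3, 4, 6, 7, 8, 9, 10, 12, 13, 14, 15}
(A ∪ B)' = U \ (A ∪ B) = {5, 11}
A' = {5, 9, 11}, B' = {1, 2, 3, 4, 5, 6, 7, 8, 10, 11, 12, 15}
Claimed RHS: A' ∪ B' = {1, 2, 3, 4, 5, 6, 7, 8, 9, 10, 11, 12, 15}
Identity is INVALID: LHS = {5, 11} but the RHS claimed here equals {1, 2, 3, 4, 5, 6, 7, 8, 9, 10, 11, 12, 15}. The correct form is (A ∪ B)' = A' ∩ B'.

Identity is invalid: (A ∪ B)' = {5, 11} but A' ∪ B' = {1, 2, 3, 4, 5, 6, 7, 8, 9, 10, 11, 12, 15}. The correct De Morgan law is (A ∪ B)' = A' ∩ B'.


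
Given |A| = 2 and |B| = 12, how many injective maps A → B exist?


An injection sends each of |A| = 2 inputs to a distinct output in B.
# injections = |B|·(|B|-1)·…·(|B|-|A|+1) = 12! / (12 - 2)!
= 12 × 11
= 132

Number of injections = 132


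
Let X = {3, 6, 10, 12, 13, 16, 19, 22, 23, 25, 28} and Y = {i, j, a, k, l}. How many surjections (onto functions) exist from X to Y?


n = |X| = 11, k = |Y| = 5. Surjections via inclusion-exclusion:
S(n,k) = Σ(-1)^i × C(k,i) × (k-i)^n, i=0 to k
i=0: (-1)^0×C(5,0)×5^11 = 48828125
i=1: (-1)^1×C(5,1)×4^11 = -20971520
i=2: (-1)^2×C(5,2)×3^11 = 1771470
i=3: (-1)^3×C(5,3)×2^11 = -20480
i=4: (-1)^4×C(5,4)×1^11 = 5
i=5: (-1)^5×C(5,5)×0^11 = 0
Total = 29607600

Number of surjections = 29607600


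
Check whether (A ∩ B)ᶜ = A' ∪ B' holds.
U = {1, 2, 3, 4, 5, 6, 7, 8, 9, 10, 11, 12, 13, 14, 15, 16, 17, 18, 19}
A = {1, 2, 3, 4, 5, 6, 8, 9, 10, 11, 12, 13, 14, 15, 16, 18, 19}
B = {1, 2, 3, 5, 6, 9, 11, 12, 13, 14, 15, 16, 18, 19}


LHS: A ∩ B = {1, 2, 3, 5, 6, 9, 11, 12, 13, 14, 15, 16, 18, 19}
(A ∩ B)' = U \ (A ∩ B) = {4, 7, 8, 10, 17}
A' = {7, 17}, B' = {4, 7, 8, 10, 17}
Claimed RHS: A' ∪ B' = {4, 7, 8, 10, 17}
Identity is VALID: LHS = RHS = {4, 7, 8, 10, 17} ✓

Identity is valid. (A ∩ B)' = A' ∪ B' = {4, 7, 8, 10, 17}


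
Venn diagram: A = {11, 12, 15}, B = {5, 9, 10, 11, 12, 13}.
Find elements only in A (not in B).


A = {11, 12, 15}
B = {5, 9, 10, 11, 12, 13}
Region: only in A (not in B)
Elements: {15}

Elements only in A (not in B): {15}


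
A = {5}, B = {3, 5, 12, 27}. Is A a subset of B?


A ⊆ B means every element of A is in B.
All elements of A are in B.
So A ⊆ B.

Yes, A ⊆ B


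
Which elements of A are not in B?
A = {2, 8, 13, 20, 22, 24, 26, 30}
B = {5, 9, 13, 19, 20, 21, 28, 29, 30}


A \ B = elements in A but not in B
A = {2, 8, 13, 20, 22, 24, 26, 30}
B = {5, 9, 13, 19, 20, 21, 28, 29, 30}
Remove from A any elements in B
A \ B = {2, 8, 22, 24, 26}

A \ B = {2, 8, 22, 24, 26}


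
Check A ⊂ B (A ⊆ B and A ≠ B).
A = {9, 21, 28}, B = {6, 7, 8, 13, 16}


A ⊂ B requires: A ⊆ B AND A ≠ B.
A ⊆ B? No
A ⊄ B, so A is not a proper subset.

No, A is not a proper subset of B


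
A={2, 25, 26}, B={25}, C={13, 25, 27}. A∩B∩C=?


A ∩ B = {25}
(A ∩ B) ∩ C = {25}

A ∩ B ∩ C = {25}


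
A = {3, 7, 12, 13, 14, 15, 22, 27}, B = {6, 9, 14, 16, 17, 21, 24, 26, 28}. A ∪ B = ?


A ∪ B = all elements in A or B (or both)
A = {3, 7, 12, 13, 14, 15, 22, 27}
B = {6, 9, 14, 16, 17, 21, 24, 26, 28}
A ∪ B = {3, 6, 7, 9, 12, 13, 14, 15, 16, 17, 21, 22, 24, 26, 27, 28}

A ∪ B = {3, 6, 7, 9, 12, 13, 14, 15, 16, 17, 21, 22, 24, 26, 27, 28}


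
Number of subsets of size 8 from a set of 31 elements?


C(n,k) = n! / (k!(n-k)!)
C(31,8) = 31! / (8!23!)
= 7888725

C(31,8) = 7888725


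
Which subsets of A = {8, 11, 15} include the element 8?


A subset of A contains 8 iff the remaining 2 elements form any subset of A \ {8}.
Count: 2^(n-1) = 2^2 = 4
Subsets containing 8: {8}, {8, 11}, {8, 15}, {8, 11, 15}

Subsets containing 8 (4 total): {8}, {8, 11}, {8, 15}, {8, 11, 15}


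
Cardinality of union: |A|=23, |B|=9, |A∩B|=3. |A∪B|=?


|A ∪ B| = |A| + |B| - |A ∩ B|
= 23 + 9 - 3
= 29

|A ∪ B| = 29


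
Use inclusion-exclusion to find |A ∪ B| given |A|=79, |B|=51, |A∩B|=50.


|A ∪ B| = |A| + |B| - |A ∩ B|
= 79 + 51 - 50
= 80

|A ∪ B| = 80


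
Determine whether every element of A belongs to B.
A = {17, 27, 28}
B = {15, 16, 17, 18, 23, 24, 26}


A ⊆ B means every element of A is in B.
Elements in A not in B: {27, 28}
So A ⊄ B.

No, A ⊄ B


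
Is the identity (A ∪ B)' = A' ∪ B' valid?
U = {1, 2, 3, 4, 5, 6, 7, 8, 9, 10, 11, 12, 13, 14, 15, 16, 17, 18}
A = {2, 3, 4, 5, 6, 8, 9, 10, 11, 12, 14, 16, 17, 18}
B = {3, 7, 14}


LHS: A ∪ B = {2, 3, 4, 5, 6, 7, 8, 9, 10, 11, 12, 14, 16, 17, 18}
(A ∪ B)' = U \ (A ∪ B) = {1, 13, 15}
A' = {1, 7, 13, 15}, B' = {1, 2, 4, 5, 6, 8, 9, 10, 11, 12, 13, 15, 16, 17, 18}
Claimed RHS: A' ∪ B' = {1, 2, 4, 5, 6, 7, 8, 9, 10, 11, 12, 13, 15, 16, 17, 18}
Identity is INVALID: LHS = {1, 13, 15} but the RHS claimed here equals {1, 2, 4, 5, 6, 7, 8, 9, 10, 11, 12, 13, 15, 16, 17, 18}. The correct form is (A ∪ B)' = A' ∩ B'.

Identity is invalid: (A ∪ B)' = {1, 13, 15} but A' ∪ B' = {1, 2, 4, 5, 6, 7, 8, 9, 10, 11, 12, 13, 15, 16, 17, 18}. The correct De Morgan law is (A ∪ B)' = A' ∩ B'.


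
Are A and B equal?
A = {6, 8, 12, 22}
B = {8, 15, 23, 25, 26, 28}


Two sets are equal iff they have exactly the same elements.
A = {6, 8, 12, 22}
B = {8, 15, 23, 25, 26, 28}
Differences: {6, 12, 15, 22, 23, 25, 26, 28}
A ≠ B

No, A ≠ B


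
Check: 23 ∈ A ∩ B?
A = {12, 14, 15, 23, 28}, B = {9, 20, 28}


A = {12, 14, 15, 23, 28}, B = {9, 20, 28}
A ∩ B = elements in both A and B
A ∩ B = {28}
Checking if 23 ∈ A ∩ B
23 is not in A ∩ B → False

23 ∉ A ∩ B


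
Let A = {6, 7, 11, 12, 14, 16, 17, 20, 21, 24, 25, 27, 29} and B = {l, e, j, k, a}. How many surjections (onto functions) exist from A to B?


n = |A| = 13, k = |B| = 5. Surjections via inclusion-exclusion:
S(n,k) = Σ(-1)^i × C(k,i) × (k-i)^n, i=0 to k
i=0: (-1)^0×C(5,0)×5^13 = 1220703125
i=1: (-1)^1×C(5,1)×4^13 = -335544320
i=2: (-1)^2×C(5,2)×3^13 = 15943230
i=3: (-1)^3×C(5,3)×2^13 = -81920
i=4: (-1)^4×C(5,4)×1^13 = 5
i=5: (-1)^5×C(5,5)×0^13 = 0
Total = 901020120

Number of surjections = 901020120


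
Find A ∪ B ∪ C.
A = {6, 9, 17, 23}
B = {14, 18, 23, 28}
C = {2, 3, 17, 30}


A ∪ B = {6, 9, 14, 17, 18, 23, 28}
(A ∪ B) ∪ C = {2, 3, 6, 9, 14, 17, 18, 23, 28, 30}

A ∪ B ∪ C = {2, 3, 6, 9, 14, 17, 18, 23, 28, 30}


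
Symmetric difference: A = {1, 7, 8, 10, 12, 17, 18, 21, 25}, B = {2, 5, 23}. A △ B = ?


A △ B = (A \ B) ∪ (B \ A) = elements in exactly one of A or B
A \ B = {1, 7, 8, 10, 12, 17, 18, 21, 25}
B \ A = {2, 5, 23}
A △ B = {1, 2, 5, 7, 8, 10, 12, 17, 18, 21, 23, 25}

A △ B = {1, 2, 5, 7, 8, 10, 12, 17, 18, 21, 23, 25}


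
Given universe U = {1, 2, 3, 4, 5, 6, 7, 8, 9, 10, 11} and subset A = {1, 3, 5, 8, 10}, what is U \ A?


Aᶜ = U \ A = elements in U but not in A
U = {1, 2, 3, 4, 5, 6, 7, 8, 9, 10, 11}
A = {1, 3, 5, 8, 10}
Aᶜ = {2, 4, 6, 7, 9, 11}

Aᶜ = {2, 4, 6, 7, 9, 11}


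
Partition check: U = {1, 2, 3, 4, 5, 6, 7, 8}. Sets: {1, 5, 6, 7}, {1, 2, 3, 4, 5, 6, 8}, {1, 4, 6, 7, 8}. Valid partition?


A partition requires: (1) non-empty parts, (2) pairwise disjoint, (3) union = U
Parts: {1, 5, 6, 7}, {1, 2, 3, 4, 5, 6, 8}, {1, 4, 6, 7, 8}
Union of parts: {1, 2, 3, 4, 5, 6, 7, 8}
U = {1, 2, 3, 4, 5, 6, 7, 8}
All non-empty? True
Pairwise disjoint? False
Covers U? True

No, not a valid partition


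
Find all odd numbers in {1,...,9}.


Checking each candidate:
Condition: odd numbers in {1,...,9}
Result = {1, 3, 5, 7, 9}

{1, 3, 5, 7, 9}


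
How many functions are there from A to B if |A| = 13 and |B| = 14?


Each of |A| = 13 inputs maps to any of |B| = 14 outputs.
# functions = |B|^|A| = 14^13
= 793714773254144

Number of functions = 793714773254144


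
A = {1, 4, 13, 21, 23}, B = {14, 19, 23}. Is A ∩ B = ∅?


Disjoint means A ∩ B = ∅.
A ∩ B = {23}
A ∩ B ≠ ∅, so A and B are NOT disjoint.

No, A and B are not disjoint (A ∩ B = {23})


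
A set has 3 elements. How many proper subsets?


Total subsets = 2^n = 2^3 = 8
Proper subsets exclude the set itself: 2^n - 1
= 8 - 1
= 7

Number of proper subsets = 7


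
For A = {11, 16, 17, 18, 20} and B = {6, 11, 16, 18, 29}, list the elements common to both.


A ∩ B = elements in both A and B
A = {11, 16, 17, 18, 20}
B = {6, 11, 16, 18, 29}
A ∩ B = {11, 16, 18}

A ∩ B = {11, 16, 18}


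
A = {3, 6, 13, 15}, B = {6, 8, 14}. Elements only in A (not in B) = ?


A = {3, 6, 13, 15}
B = {6, 8, 14}
Region: only in A (not in B)
Elements: {3, 13, 15}

Elements only in A (not in B): {3, 13, 15}


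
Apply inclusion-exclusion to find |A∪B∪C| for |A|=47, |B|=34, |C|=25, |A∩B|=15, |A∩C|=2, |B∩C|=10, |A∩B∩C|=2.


|A∪B∪C| = |A|+|B|+|C| - |A∩B|-|A∩C|-|B∩C| + |A∩B∩C|
= 47+34+25 - 15-2-10 + 2
= 106 - 27 + 2
= 81

|A ∪ B ∪ C| = 81


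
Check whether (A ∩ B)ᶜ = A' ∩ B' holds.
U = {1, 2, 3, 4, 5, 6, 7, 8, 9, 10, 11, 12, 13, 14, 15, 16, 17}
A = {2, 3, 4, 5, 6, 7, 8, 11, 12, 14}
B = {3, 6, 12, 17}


LHS: A ∩ B = {3, 6, 12}
(A ∩ B)' = U \ (A ∩ B) = {1, 2, 4, 5, 7, 8, 9, 10, 11, 13, 14, 15, 16, 17}
A' = {1, 9, 10, 13, 15, 16, 17}, B' = {1, 2, 4, 5, 7, 8, 9, 10, 11, 13, 14, 15, 16}
Claimed RHS: A' ∩ B' = {1, 9, 10, 13, 15, 16}
Identity is INVALID: LHS = {1, 2, 4, 5, 7, 8, 9, 10, 11, 13, 14, 15, 16, 17} but the RHS claimed here equals {1, 9, 10, 13, 15, 16}. The correct form is (A ∩ B)' = A' ∪ B'.

Identity is invalid: (A ∩ B)' = {1, 2, 4, 5, 7, 8, 9, 10, 11, 13, 14, 15, 16, 17} but A' ∩ B' = {1, 9, 10, 13, 15, 16}. The correct De Morgan law is (A ∩ B)' = A' ∪ B'.


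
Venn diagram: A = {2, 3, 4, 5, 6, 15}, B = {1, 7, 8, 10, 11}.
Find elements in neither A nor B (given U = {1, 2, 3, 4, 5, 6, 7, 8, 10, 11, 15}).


A = {2, 3, 4, 5, 6, 15}
B = {1, 7, 8, 10, 11}
Region: in neither A nor B (given U = {1, 2, 3, 4, 5, 6, 7, 8, 10, 11, 15})
Elements: ∅

Elements in neither A nor B (given U = {1, 2, 3, 4, 5, 6, 7, 8, 10, 11, 15}): ∅


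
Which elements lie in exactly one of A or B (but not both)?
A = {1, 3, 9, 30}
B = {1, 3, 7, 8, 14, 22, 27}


A △ B = (A \ B) ∪ (B \ A) = elements in exactly one of A or B
A \ B = {9, 30}
B \ A = {7, 8, 14, 22, 27}
A △ B = {7, 8, 9, 14, 22, 27, 30}

A △ B = {7, 8, 9, 14, 22, 27, 30}


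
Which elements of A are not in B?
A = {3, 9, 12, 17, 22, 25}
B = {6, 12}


A \ B = elements in A but not in B
A = {3, 9, 12, 17, 22, 25}
B = {6, 12}
Remove from A any elements in B
A \ B = {3, 9, 17, 22, 25}

A \ B = {3, 9, 17, 22, 25}


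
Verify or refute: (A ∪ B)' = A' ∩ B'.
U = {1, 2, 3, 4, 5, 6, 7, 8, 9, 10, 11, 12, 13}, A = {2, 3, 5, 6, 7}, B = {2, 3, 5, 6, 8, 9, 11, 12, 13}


LHS: A ∪ B = {2, 3, 5, 6, 7, 8, 9, 11, 12, 13}
(A ∪ B)' = U \ (A ∪ B) = {1, 4, 10}
A' = {1, 4, 8, 9, 10, 11, 12, 13}, B' = {1, 4, 7, 10}
Claimed RHS: A' ∩ B' = {1, 4, 10}
Identity is VALID: LHS = RHS = {1, 4, 10} ✓

Identity is valid. (A ∪ B)' = A' ∩ B' = {1, 4, 10}


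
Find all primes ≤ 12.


Checking each candidate:
Condition: primes ≤ 12
Result = {2, 3, 5, 7, 11}

{2, 3, 5, 7, 11}


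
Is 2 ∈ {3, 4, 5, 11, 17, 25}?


A = {3, 4, 5, 11, 17, 25}
Checking if 2 is in A
2 is not in A → False

2 ∉ A


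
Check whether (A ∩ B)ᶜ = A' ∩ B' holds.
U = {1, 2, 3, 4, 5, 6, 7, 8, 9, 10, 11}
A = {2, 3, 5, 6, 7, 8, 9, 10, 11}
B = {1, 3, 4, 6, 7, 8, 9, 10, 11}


LHS: A ∩ B = {3, 6, 7, 8, 9, 10, 11}
(A ∩ B)' = U \ (A ∩ B) = {1, 2, 4, 5}
A' = {1, 4}, B' = {2, 5}
Claimed RHS: A' ∩ B' = ∅
Identity is INVALID: LHS = {1, 2, 4, 5} but the RHS claimed here equals ∅. The correct form is (A ∩ B)' = A' ∪ B'.

Identity is invalid: (A ∩ B)' = {1, 2, 4, 5} but A' ∩ B' = ∅. The correct De Morgan law is (A ∩ B)' = A' ∪ B'.


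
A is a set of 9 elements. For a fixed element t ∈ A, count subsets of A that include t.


Subsets of A containing t correspond to subsets of A \ {t}, which has 8 elements.
Count = 2^(n-1) = 2^8
= 256

Number of subsets containing t = 256


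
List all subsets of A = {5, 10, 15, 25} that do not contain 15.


A subset of A that omits 15 is a subset of A \ {15}, so there are 2^(n-1) = 2^3 = 8 of them.
Subsets excluding 15: ∅, {5}, {10}, {25}, {5, 10}, {5, 25}, {10, 25}, {5, 10, 25}

Subsets excluding 15 (8 total): ∅, {5}, {10}, {25}, {5, 10}, {5, 25}, {10, 25}, {5, 10, 25}


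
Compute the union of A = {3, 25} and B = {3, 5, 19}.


A ∪ B = all elements in A or B (or both)
A = {3, 25}
B = {3, 5, 19}
A ∪ B = {3, 5, 19, 25}

A ∪ B = {3, 5, 19, 25}


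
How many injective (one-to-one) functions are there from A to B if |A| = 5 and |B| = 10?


An injection sends each of |A| = 5 inputs to a distinct output in B.
# injections = |B|·(|B|-1)·…·(|B|-|A|+1) = 10! / (10 - 5)!
= 10 × 9 × 8 × 7 × 6
= 30240

Number of injections = 30240


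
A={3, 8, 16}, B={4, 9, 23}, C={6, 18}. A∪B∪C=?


A ∪ B = {3, 4, 8, 9, 16, 23}
(A ∪ B) ∪ C = {3, 4, 6, 8, 9, 16, 18, 23}

A ∪ B ∪ C = {3, 4, 6, 8, 9, 16, 18, 23}


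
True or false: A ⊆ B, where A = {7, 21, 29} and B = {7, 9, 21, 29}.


A ⊆ B means every element of A is in B.
All elements of A are in B.
So A ⊆ B.

Yes, A ⊆ B


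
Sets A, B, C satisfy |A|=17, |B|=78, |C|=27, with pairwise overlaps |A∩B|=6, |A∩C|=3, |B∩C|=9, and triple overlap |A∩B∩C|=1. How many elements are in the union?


|A∪B∪C| = |A|+|B|+|C| - |A∩B|-|A∩C|-|B∩C| + |A∩B∩C|
= 17+78+27 - 6-3-9 + 1
= 122 - 18 + 1
= 105

|A ∪ B ∪ C| = 105


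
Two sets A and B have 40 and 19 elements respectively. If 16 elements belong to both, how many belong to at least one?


|A ∪ B| = |A| + |B| - |A ∩ B|
= 40 + 19 - 16
= 43

|A ∪ B| = 43


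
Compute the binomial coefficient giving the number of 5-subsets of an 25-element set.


C(n,k) = n! / (k!(n-k)!)
C(25,5) = 25! / (5!20!)
= 53130

C(25,5) = 53130


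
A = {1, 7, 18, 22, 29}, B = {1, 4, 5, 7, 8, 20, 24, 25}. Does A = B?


Two sets are equal iff they have exactly the same elements.
A = {1, 7, 18, 22, 29}
B = {1, 4, 5, 7, 8, 20, 24, 25}
Differences: {4, 5, 8, 18, 20, 22, 24, 25, 29}
A ≠ B

No, A ≠ B


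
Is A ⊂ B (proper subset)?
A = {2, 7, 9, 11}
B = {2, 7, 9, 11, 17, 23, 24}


A ⊂ B requires: A ⊆ B AND A ≠ B.
A ⊆ B? Yes
A = B? No
A ⊂ B: Yes (A is a proper subset of B)

Yes, A ⊂ B


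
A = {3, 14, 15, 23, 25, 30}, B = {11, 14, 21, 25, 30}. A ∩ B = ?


A ∩ B = elements in both A and B
A = {3, 14, 15, 23, 25, 30}
B = {11, 14, 21, 25, 30}
A ∩ B = {14, 25, 30}

A ∩ B = {14, 25, 30}


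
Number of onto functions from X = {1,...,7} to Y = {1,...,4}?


n = |X| = 7, k = |Y| = 4. Surjections via inclusion-exclusion:
S(n,k) = Σ(-1)^i × C(k,i) × (k-i)^n, i=0 to k
i=0: (-1)^0×C(4,0)×4^7 = 16384
i=1: (-1)^1×C(4,1)×3^7 = -8748
i=2: (-1)^2×C(4,2)×2^7 = 768
i=3: (-1)^3×C(4,3)×1^7 = -4
i=4: (-1)^4×C(4,4)×0^7 = 0
Total = 8400

Number of surjections = 8400


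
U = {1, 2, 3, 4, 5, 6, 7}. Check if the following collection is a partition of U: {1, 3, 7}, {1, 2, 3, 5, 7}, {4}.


A partition requires: (1) non-empty parts, (2) pairwise disjoint, (3) union = U
Parts: {1, 3, 7}, {1, 2, 3, 5, 7}, {4}
Union of parts: {1, 2, 3, 4, 5, 7}
U = {1, 2, 3, 4, 5, 6, 7}
All non-empty? True
Pairwise disjoint? False
Covers U? False

No, not a valid partition


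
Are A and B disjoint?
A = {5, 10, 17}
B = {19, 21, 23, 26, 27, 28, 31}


Disjoint means A ∩ B = ∅.
A ∩ B = ∅
A ∩ B = ∅, so A and B are disjoint.

Yes, A and B are disjoint


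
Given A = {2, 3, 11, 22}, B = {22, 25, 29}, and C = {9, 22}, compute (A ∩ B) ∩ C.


A ∩ B = {22}
(A ∩ B) ∩ C = {22}

A ∩ B ∩ C = {22}


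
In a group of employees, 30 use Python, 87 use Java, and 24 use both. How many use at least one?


|A ∪ B| = |A| + |B| - |A ∩ B|
= 30 + 87 - 24
= 93

|A ∪ B| = 93


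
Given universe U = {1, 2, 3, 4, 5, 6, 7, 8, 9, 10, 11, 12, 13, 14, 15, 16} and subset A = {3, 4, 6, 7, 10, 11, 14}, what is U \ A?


Aᶜ = U \ A = elements in U but not in A
U = {1, 2, 3, 4, 5, 6, 7, 8, 9, 10, 11, 12, 13, 14, 15, 16}
A = {3, 4, 6, 7, 10, 11, 14}
Aᶜ = {1, 2, 5, 8, 9, 12, 13, 15, 16}

Aᶜ = {1, 2, 5, 8, 9, 12, 13, 15, 16}


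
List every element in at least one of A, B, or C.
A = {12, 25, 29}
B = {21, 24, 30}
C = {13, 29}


A ∪ B = {12, 21, 24, 25, 29, 30}
(A ∪ B) ∪ C = {12, 13, 21, 24, 25, 29, 30}

A ∪ B ∪ C = {12, 13, 21, 24, 25, 29, 30}


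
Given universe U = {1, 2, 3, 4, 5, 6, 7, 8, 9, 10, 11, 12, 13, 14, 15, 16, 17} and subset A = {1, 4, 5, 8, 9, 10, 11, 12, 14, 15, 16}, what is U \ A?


Aᶜ = U \ A = elements in U but not in A
U = {1, 2, 3, 4, 5, 6, 7, 8, 9, 10, 11, 12, 13, 14, 15, 16, 17}
A = {1, 4, 5, 8, 9, 10, 11, 12, 14, 15, 16}
Aᶜ = {2, 3, 6, 7, 13, 17}

Aᶜ = {2, 3, 6, 7, 13, 17}


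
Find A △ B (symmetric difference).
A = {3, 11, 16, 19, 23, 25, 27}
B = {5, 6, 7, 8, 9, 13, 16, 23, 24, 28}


A △ B = (A \ B) ∪ (B \ A) = elements in exactly one of A or B
A \ B = {3, 11, 19, 25, 27}
B \ A = {5, 6, 7, 8, 9, 13, 24, 28}
A △ B = {3, 5, 6, 7, 8, 9, 11, 13, 19, 24, 25, 27, 28}

A △ B = {3, 5, 6, 7, 8, 9, 11, 13, 19, 24, 25, 27, 28}


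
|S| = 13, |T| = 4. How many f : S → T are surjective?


n = |S| = 13, k = |T| = 4. Surjections via inclusion-exclusion:
S(n,k) = Σ(-1)^i × C(k,i) × (k-i)^n, i=0 to k
i=0: (-1)^0×C(4,0)×4^13 = 67108864
i=1: (-1)^1×C(4,1)×3^13 = -6377292
i=2: (-1)^2×C(4,2)×2^13 = 49152
i=3: (-1)^3×C(4,3)×1^13 = -4
i=4: (-1)^4×C(4,4)×0^13 = 0
Total = 60780720

Number of surjections = 60780720


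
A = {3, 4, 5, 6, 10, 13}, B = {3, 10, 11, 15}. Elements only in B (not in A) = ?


A = {3, 4, 5, 6, 10, 13}
B = {3, 10, 11, 15}
Region: only in B (not in A)
Elements: {11, 15}

Elements only in B (not in A): {11, 15}


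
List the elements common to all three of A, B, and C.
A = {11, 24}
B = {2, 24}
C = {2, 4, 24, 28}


A ∩ B = {24}
(A ∩ B) ∩ C = {24}

A ∩ B ∩ C = {24}


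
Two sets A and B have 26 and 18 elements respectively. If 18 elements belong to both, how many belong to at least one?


|A ∪ B| = |A| + |B| - |A ∩ B|
= 26 + 18 - 18
= 26

|A ∪ B| = 26


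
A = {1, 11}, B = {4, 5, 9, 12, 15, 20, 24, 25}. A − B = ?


A \ B = elements in A but not in B
A = {1, 11}
B = {4, 5, 9, 12, 15, 20, 24, 25}
Remove from A any elements in B
A \ B = {1, 11}

A \ B = {1, 11}


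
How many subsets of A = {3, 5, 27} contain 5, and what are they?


A subset of A contains 5 iff the remaining 2 elements form any subset of A \ {5}.
Count: 2^(n-1) = 2^2 = 4
Subsets containing 5: {5}, {3, 5}, {5, 27}, {3, 5, 27}

Subsets containing 5 (4 total): {5}, {3, 5}, {5, 27}, {3, 5, 27}


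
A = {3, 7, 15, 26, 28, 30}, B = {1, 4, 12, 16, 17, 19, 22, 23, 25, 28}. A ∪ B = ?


A ∪ B = all elements in A or B (or both)
A = {3, 7, 15, 26, 28, 30}
B = {1, 4, 12, 16, 17, 19, 22, 23, 25, 28}
A ∪ B = {1, 3, 4, 7, 12, 15, 16, 17, 19, 22, 23, 25, 26, 28, 30}

A ∪ B = {1, 3, 4, 7, 12, 15, 16, 17, 19, 22, 23, 25, 26, 28, 30}


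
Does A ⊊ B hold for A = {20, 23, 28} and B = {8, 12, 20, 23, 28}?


A ⊂ B requires: A ⊆ B AND A ≠ B.
A ⊆ B? Yes
A = B? No
A ⊂ B: Yes (A is a proper subset of B)

Yes, A ⊂ B


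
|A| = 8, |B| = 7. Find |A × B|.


|A × B| = |A| × |B|
= 8 × 7
= 56

|A × B| = 56


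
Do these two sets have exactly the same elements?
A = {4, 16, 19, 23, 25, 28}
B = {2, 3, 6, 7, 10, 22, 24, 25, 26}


Two sets are equal iff they have exactly the same elements.
A = {4, 16, 19, 23, 25, 28}
B = {2, 3, 6, 7, 10, 22, 24, 25, 26}
Differences: {2, 3, 4, 6, 7, 10, 16, 19, 22, 23, 24, 26, 28}
A ≠ B

No, A ≠ B


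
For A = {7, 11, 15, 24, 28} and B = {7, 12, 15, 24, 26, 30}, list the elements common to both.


A ∩ B = elements in both A and B
A = {7, 11, 15, 24, 28}
B = {7, 12, 15, 24, 26, 30}
A ∩ B = {7, 15, 24}

A ∩ B = {7, 15, 24}


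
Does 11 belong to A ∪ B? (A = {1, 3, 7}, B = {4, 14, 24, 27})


A = {1, 3, 7}, B = {4, 14, 24, 27}
A ∪ B = all elements in A or B
A ∪ B = {1, 3, 4, 7, 14, 24, 27}
Checking if 11 ∈ A ∪ B
11 is not in A ∪ B → False

11 ∉ A ∪ B


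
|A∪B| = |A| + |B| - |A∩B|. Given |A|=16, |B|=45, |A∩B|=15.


|A ∪ B| = |A| + |B| - |A ∩ B|
= 16 + 45 - 15
= 46

|A ∪ B| = 46


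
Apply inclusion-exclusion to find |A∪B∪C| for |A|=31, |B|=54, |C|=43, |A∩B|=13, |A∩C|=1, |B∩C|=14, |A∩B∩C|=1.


|A∪B∪C| = |A|+|B|+|C| - |A∩B|-|A∩C|-|B∩C| + |A∩B∩C|
= 31+54+43 - 13-1-14 + 1
= 128 - 28 + 1
= 101

|A ∪ B ∪ C| = 101


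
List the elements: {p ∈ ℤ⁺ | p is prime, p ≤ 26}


Checking each candidate:
Condition: primes ≤ 26
Result = {2, 3, 5, 7, 11, 13, 17, 19, 23}

{2, 3, 5, 7, 11, 13, 17, 19, 23}


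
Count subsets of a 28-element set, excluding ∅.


Total subsets = 2^n = 2^28 = 268435456
Non-empty subsets exclude the empty set: 2^n - 1
= 268435456 - 1
= 268435455

Number of non-empty subsets = 268435455


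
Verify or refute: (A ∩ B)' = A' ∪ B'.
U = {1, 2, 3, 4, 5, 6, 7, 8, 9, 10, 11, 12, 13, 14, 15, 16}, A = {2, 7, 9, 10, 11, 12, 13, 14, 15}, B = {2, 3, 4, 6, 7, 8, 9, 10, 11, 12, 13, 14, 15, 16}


LHS: A ∩ B = {2, 7, 9, 10, 11, 12, 13, 14, 15}
(A ∩ B)' = U \ (A ∩ B) = {1, 3, 4, 5, 6, 8, 16}
A' = {1, 3, 4, 5, 6, 8, 16}, B' = {1, 5}
Claimed RHS: A' ∪ B' = {1, 3, 4, 5, 6, 8, 16}
Identity is VALID: LHS = RHS = {1, 3, 4, 5, 6, 8, 16} ✓

Identity is valid. (A ∩ B)' = A' ∪ B' = {1, 3, 4, 5, 6, 8, 16}


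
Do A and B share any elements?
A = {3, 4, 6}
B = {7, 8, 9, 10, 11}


Disjoint means A ∩ B = ∅.
A ∩ B = ∅
A ∩ B = ∅, so A and B are disjoint.

No — A and B share no elements (A ∩ B = ∅), so they are disjoint


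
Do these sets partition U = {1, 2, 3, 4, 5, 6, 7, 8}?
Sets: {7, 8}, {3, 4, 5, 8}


A partition requires: (1) non-empty parts, (2) pairwise disjoint, (3) union = U
Parts: {7, 8}, {3, 4, 5, 8}
Union of parts: {3, 4, 5, 7, 8}
U = {1, 2, 3, 4, 5, 6, 7, 8}
All non-empty? True
Pairwise disjoint? False
Covers U? False

No, not a valid partition


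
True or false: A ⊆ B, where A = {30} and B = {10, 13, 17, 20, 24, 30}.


A ⊆ B means every element of A is in B.
All elements of A are in B.
So A ⊆ B.

Yes, A ⊆ B


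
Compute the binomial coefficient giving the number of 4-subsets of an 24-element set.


C(n,k) = n! / (k!(n-k)!)
C(24,4) = 24! / (4!20!)
= 10626

C(24,4) = 10626


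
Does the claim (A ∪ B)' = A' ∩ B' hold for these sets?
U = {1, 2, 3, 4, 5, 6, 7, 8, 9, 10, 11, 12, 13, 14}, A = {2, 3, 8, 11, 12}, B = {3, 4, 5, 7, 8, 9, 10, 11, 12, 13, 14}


LHS: A ∪ B = {2, 3, 4, 5, 7, 8, 9, 10, 11, 12, 13, 14}
(A ∪ B)' = U \ (A ∪ B) = {1, 6}
A' = {1, 4, 5, 6, 7, 9, 10, 13, 14}, B' = {1, 2, 6}
Claimed RHS: A' ∩ B' = {1, 6}
Identity is VALID: LHS = RHS = {1, 6} ✓

Identity is valid. (A ∪ B)' = A' ∩ B' = {1, 6}


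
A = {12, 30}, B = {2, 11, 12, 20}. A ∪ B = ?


A ∪ B = all elements in A or B (or both)
A = {12, 30}
B = {2, 11, 12, 20}
A ∪ B = {2, 11, 12, 20, 30}

A ∪ B = {2, 11, 12, 20, 30}


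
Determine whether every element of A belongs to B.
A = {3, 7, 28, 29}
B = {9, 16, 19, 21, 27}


A ⊆ B means every element of A is in B.
Elements in A not in B: {3, 7, 28, 29}
So A ⊄ B.

No, A ⊄ B
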